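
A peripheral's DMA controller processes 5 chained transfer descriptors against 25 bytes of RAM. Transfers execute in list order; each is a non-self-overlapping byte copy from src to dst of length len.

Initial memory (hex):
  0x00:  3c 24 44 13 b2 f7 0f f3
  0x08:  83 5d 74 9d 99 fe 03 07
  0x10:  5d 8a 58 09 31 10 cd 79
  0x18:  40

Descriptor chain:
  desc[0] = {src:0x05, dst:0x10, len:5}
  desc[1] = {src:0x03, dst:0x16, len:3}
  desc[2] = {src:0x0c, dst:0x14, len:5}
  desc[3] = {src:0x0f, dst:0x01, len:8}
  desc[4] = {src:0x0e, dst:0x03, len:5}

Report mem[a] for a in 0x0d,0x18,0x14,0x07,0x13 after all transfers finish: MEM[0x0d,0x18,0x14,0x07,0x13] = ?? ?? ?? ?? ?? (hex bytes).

MEM[0x0d,0x18,0x14,0x07,0x13] = fe f7 99 f3 83

#0 dst[0x10+5] := {0xf7,0x0f,0xf3,0x83,0x5d}
#1 dst[0x16+3] := {0x13,0xb2,0xf7}
#2 dst[0x14+5] := {0x99,0xfe,0x03,0x07,0xf7}
#3 dst[0x01+8] := {0x07,0xf7,0x0f,0xf3,0x83,0x99,0xfe,0x03}
#4 dst[0x03+5] := {0x03,0x07,0xf7,0x0f,0xf3}
query mem[0x0d]=0xfe, mem[0x18]=0xf7, mem[0x14]=0x99, mem[0x07]=0xf3, mem[0x13]=0x83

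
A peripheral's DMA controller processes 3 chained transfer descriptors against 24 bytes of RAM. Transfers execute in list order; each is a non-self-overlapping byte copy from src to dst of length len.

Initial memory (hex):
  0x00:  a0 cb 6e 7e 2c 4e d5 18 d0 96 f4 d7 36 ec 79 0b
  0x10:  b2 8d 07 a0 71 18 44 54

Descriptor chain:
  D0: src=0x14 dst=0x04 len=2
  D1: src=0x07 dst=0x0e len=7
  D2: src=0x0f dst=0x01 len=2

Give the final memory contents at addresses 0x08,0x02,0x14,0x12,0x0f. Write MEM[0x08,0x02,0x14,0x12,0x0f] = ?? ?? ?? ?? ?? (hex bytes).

MEM[0x08,0x02,0x14,0x12,0x0f] = d0 96 ec d7 d0

  after D0: wrote 2B at 0x04 = 7118
  after D1: wrote 7B at 0x0e = 18d096f4d736ec
  after D2: wrote 2B at 0x01 = d096
query mem[0x08]=0xd0, mem[0x02]=0x96, mem[0x14]=0xec, mem[0x12]=0xd7, mem[0x0f]=0xd0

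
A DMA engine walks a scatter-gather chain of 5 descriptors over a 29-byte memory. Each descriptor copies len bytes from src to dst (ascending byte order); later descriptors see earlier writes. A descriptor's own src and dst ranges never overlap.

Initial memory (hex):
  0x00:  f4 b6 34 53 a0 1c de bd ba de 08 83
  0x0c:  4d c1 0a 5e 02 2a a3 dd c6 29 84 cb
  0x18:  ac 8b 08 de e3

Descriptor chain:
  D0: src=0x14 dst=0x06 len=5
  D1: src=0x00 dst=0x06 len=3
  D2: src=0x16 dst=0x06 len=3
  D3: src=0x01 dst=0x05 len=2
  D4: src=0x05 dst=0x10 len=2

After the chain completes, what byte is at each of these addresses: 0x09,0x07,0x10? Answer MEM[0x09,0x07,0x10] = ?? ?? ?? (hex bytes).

MEM[0x09,0x07,0x10] = cb cb b6

D0: mem[0x06..0x0a] <- [c6 29 84 cb ac]
D1: mem[0x06..0x08] <- [f4 b6 34]
D2: mem[0x06..0x08] <- [84 cb ac]
D3: mem[0x05..0x06] <- [b6 34]
D4: mem[0x10..0x11] <- [b6 34]
query mem[0x09]=0xcb, mem[0x07]=0xcb, mem[0x10]=0xb6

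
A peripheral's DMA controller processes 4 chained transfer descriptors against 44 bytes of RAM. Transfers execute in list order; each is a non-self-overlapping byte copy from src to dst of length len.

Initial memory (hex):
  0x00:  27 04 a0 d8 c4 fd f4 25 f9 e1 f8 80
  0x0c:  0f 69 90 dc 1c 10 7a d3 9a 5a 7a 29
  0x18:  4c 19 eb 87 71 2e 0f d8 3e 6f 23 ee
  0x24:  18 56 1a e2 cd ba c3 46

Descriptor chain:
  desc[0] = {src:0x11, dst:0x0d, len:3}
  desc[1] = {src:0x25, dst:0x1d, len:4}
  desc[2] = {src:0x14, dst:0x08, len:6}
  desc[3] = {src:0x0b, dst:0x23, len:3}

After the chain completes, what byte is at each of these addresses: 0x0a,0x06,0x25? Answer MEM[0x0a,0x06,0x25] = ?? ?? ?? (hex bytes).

MEM[0x0a,0x06,0x25] = 7a f4 19

  after D0: wrote 3B at 0x0d = 107ad3
  after D1: wrote 4B at 0x1d = 561ae2cd
  after D2: wrote 6B at 0x08 = 9a5a7a294c19
  after D3: wrote 3B at 0x23 = 294c19
query mem[0x0a]=0x7a, mem[0x06]=0xf4, mem[0x25]=0x19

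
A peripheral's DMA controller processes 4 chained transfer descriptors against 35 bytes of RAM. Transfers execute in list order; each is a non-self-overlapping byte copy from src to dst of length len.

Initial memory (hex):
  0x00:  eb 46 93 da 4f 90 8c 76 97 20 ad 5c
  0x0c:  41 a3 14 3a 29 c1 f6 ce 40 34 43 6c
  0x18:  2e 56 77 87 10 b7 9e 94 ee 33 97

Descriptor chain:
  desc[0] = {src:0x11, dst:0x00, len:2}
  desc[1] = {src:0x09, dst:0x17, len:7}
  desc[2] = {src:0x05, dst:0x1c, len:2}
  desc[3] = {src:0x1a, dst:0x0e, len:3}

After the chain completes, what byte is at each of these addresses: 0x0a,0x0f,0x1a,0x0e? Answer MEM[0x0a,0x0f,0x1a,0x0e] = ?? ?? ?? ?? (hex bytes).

[0] 0x11->0x00 len=2 : c1 f6
[1] 0x09->0x17 len=7 : 20 ad 5c 41 a3 14 3a
[2] 0x05->0x1c len=2 : 90 8c
[3] 0x1a->0x0e len=3 : 41 a3 90
query mem[0x0a]=0xad, mem[0x0f]=0xa3, mem[0x1a]=0x41, mem[0x0e]=0x41

MEM[0x0a,0x0f,0x1a,0x0e] = ad a3 41 41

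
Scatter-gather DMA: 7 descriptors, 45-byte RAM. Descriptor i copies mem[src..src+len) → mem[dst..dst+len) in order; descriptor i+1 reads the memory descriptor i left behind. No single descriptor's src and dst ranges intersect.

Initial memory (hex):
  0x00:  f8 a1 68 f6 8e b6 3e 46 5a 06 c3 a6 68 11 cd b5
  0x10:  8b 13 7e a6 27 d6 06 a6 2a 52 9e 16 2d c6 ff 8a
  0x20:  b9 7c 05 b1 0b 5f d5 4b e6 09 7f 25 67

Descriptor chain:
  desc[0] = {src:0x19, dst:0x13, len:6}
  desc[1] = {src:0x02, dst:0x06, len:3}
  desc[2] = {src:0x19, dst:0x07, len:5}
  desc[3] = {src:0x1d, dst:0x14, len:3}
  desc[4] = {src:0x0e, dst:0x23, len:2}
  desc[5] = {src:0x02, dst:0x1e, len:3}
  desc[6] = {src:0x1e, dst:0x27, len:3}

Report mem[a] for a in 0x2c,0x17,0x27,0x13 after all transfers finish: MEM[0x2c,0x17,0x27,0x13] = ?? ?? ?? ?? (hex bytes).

MEM[0x2c,0x17,0x27,0x13] = 67 c6 68 52

[0] 0x19->0x13 len=6 : 52 9e 16 2d c6 ff
[1] 0x02->0x06 len=3 : 68 f6 8e
[2] 0x19->0x07 len=5 : 52 9e 16 2d c6
[3] 0x1d->0x14 len=3 : c6 ff 8a
[4] 0x0e->0x23 len=2 : cd b5
[5] 0x02->0x1e len=3 : 68 f6 8e
[6] 0x1e->0x27 len=3 : 68 f6 8e
query mem[0x2c]=0x67, mem[0x17]=0xc6, mem[0x27]=0x68, mem[0x13]=0x52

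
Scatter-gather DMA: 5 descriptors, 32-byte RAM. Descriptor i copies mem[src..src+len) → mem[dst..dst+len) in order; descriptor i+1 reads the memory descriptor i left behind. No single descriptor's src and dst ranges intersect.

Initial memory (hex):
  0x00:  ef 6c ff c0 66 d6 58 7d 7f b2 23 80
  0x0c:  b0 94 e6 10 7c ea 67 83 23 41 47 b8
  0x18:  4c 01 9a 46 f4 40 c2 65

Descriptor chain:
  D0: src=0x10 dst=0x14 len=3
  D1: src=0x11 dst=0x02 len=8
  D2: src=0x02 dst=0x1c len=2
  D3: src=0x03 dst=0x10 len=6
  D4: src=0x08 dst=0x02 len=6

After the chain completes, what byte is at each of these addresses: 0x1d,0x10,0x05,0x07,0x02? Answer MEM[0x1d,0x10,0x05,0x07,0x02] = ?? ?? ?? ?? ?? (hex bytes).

MEM[0x1d,0x10,0x05,0x07,0x02] = 67 67 80 94 b8

  after D0: wrote 3B at 0x14 = 7cea67
  after D1: wrote 8B at 0x02 = ea67837cea67b84c
  after D2: wrote 2B at 0x1c = ea67
  after D3: wrote 6B at 0x10 = 67837cea67b8
  after D4: wrote 6B at 0x02 = b84c2380b094
query mem[0x1d]=0x67, mem[0x10]=0x67, mem[0x05]=0x80, mem[0x07]=0x94, mem[0x02]=0xb8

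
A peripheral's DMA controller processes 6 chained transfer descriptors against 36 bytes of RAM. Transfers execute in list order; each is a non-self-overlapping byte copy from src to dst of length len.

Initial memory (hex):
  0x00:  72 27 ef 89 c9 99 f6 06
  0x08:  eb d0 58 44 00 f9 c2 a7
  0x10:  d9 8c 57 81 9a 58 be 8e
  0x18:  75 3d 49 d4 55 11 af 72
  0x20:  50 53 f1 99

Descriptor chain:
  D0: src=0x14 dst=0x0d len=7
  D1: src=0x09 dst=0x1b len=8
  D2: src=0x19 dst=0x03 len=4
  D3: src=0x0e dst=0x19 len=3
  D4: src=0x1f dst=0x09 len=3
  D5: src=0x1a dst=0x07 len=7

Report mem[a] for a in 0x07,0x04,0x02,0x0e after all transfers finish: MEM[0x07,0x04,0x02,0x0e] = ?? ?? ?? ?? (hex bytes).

[0] 0x14->0x0d len=7 : 9a 58 be 8e 75 3d 49
[1] 0x09->0x1b len=8 : d0 58 44 00 9a 58 be 8e
[2] 0x19->0x03 len=4 : 3d 49 d0 58
[3] 0x0e->0x19 len=3 : 58 be 8e
[4] 0x1f->0x09 len=3 : 9a 58 be
[5] 0x1a->0x07 len=7 : be 8e 58 44 00 9a 58
query mem[0x07]=0xbe, mem[0x04]=0x49, mem[0x02]=0xef, mem[0x0e]=0x58

MEM[0x07,0x04,0x02,0x0e] = be 49 ef 58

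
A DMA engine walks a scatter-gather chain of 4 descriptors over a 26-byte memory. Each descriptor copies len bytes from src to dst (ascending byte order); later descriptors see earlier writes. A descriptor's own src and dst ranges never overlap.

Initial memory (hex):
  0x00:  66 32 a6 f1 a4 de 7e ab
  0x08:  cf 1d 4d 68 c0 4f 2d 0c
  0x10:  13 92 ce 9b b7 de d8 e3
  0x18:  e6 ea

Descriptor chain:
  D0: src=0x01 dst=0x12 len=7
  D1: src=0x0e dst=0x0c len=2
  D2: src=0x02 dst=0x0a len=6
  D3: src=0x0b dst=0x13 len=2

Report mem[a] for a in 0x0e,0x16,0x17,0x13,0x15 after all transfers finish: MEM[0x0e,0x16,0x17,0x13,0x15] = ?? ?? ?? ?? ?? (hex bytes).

MEM[0x0e,0x16,0x17,0x13,0x15] = 7e de 7e f1 a4

D0: mem[0x12..0x18] <- [32 a6 f1 a4 de 7e ab]
D1: mem[0x0c..0x0d] <- [2d 0c]
D2: mem[0x0a..0x0f] <- [a6 f1 a4 de 7e ab]
D3: mem[0x13..0x14] <- [f1 a4]
query mem[0x0e]=0x7e, mem[0x16]=0xde, mem[0x17]=0x7e, mem[0x13]=0xf1, mem[0x15]=0xa4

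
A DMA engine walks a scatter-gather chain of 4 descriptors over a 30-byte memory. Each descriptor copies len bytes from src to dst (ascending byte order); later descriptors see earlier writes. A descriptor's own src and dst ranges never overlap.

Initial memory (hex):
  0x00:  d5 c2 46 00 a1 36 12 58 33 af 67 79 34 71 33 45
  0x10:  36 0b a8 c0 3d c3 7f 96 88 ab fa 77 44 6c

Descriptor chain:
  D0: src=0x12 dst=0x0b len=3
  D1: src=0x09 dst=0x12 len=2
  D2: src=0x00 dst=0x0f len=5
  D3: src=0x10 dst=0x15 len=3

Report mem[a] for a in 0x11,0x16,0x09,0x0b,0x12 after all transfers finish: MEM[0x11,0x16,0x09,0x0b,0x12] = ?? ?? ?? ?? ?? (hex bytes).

#0 dst[0x0b+3] := {0xa8,0xc0,0x3d}
#1 dst[0x12+2] := {0xaf,0x67}
#2 dst[0x0f+5] := {0xd5,0xc2,0x46,0x00,0xa1}
#3 dst[0x15+3] := {0xc2,0x46,0x00}
query mem[0x11]=0x46, mem[0x16]=0x46, mem[0x09]=0xaf, mem[0x0b]=0xa8, mem[0x12]=0x00

MEM[0x11,0x16,0x09,0x0b,0x12] = 46 46 af a8 00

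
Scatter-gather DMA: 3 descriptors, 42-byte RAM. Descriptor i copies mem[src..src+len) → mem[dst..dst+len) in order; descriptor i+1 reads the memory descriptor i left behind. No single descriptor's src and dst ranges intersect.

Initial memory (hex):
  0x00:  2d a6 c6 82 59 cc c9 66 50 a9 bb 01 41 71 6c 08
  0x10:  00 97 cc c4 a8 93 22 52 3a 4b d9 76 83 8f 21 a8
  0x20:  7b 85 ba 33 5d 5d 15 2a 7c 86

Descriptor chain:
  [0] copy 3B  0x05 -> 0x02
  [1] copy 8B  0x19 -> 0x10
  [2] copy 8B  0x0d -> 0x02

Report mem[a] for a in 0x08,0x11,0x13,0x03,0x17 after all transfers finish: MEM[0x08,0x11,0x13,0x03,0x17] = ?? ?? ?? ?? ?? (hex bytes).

#0 dst[0x02+3] := {0xcc,0xc9,0x66}
#1 dst[0x10+8] := {0x4b,0xd9,0x76,0x83,0x8f,0x21,0xa8,0x7b}
#2 dst[0x02+8] := {0x71,0x6c,0x08,0x4b,0xd9,0x76,0x83,0x8f}
query mem[0x08]=0x83, mem[0x11]=0xd9, mem[0x13]=0x83, mem[0x03]=0x6c, mem[0x17]=0x7b

MEM[0x08,0x11,0x13,0x03,0x17] = 83 d9 83 6c 7b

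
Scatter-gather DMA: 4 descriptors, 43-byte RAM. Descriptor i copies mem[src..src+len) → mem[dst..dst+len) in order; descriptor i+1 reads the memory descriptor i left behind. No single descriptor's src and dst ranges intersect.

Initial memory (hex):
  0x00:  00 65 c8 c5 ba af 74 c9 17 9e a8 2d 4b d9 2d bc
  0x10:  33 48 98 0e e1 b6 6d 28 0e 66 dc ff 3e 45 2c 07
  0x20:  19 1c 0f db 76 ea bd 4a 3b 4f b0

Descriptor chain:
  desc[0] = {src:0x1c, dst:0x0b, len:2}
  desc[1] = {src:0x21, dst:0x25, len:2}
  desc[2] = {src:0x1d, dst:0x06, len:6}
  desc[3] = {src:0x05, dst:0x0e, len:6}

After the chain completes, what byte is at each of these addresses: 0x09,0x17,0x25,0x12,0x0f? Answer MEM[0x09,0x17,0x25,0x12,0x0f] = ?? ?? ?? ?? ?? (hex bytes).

MEM[0x09,0x17,0x25,0x12,0x0f] = 19 28 1c 19 45

  after D0: wrote 2B at 0x0b = 3e45
  after D1: wrote 2B at 0x25 = 1c0f
  after D2: wrote 6B at 0x06 = 452c07191c0f
  after D3: wrote 6B at 0x0e = af452c07191c
query mem[0x09]=0x19, mem[0x17]=0x28, mem[0x25]=0x1c, mem[0x12]=0x19, mem[0x0f]=0x45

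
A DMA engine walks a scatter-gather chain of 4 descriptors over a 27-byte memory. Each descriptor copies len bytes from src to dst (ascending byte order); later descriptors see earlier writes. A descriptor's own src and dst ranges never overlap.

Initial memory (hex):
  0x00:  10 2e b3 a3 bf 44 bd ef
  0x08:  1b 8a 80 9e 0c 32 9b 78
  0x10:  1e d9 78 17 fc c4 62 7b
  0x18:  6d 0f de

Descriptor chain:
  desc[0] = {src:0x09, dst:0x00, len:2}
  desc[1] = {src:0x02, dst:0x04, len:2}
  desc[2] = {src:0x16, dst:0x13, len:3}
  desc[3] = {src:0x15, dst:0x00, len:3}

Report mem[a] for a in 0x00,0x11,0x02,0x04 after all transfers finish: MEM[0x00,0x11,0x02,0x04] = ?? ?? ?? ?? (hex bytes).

#0 dst[0x00+2] := {0x8a,0x80}
#1 dst[0x04+2] := {0xb3,0xa3}
#2 dst[0x13+3] := {0x62,0x7b,0x6d}
#3 dst[0x00+3] := {0x6d,0x62,0x7b}
query mem[0x00]=0x6d, mem[0x11]=0xd9, mem[0x02]=0x7b, mem[0x04]=0xb3

MEM[0x00,0x11,0x02,0x04] = 6d d9 7b b3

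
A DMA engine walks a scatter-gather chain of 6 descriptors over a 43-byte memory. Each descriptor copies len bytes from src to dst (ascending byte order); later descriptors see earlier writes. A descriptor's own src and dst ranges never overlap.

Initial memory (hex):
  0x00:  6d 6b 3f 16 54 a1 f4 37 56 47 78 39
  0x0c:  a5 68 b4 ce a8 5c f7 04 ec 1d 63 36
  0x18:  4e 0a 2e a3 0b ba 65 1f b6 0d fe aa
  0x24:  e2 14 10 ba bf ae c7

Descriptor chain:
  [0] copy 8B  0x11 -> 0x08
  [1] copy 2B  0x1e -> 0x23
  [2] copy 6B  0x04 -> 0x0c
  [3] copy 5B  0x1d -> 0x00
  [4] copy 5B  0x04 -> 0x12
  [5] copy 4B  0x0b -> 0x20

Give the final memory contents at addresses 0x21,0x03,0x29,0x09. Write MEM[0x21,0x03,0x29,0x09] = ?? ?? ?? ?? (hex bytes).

MEM[0x21,0x03,0x29,0x09] = 54 b6 ae f7

[0] 0x11->0x08 len=8 : 5c f7 04 ec 1d 63 36 4e
[1] 0x1e->0x23 len=2 : 65 1f
[2] 0x04->0x0c len=6 : 54 a1 f4 37 5c f7
[3] 0x1d->0x00 len=5 : ba 65 1f b6 0d
[4] 0x04->0x12 len=5 : 0d a1 f4 37 5c
[5] 0x0b->0x20 len=4 : ec 54 a1 f4
query mem[0x21]=0x54, mem[0x03]=0xb6, mem[0x29]=0xae, mem[0x09]=0xf7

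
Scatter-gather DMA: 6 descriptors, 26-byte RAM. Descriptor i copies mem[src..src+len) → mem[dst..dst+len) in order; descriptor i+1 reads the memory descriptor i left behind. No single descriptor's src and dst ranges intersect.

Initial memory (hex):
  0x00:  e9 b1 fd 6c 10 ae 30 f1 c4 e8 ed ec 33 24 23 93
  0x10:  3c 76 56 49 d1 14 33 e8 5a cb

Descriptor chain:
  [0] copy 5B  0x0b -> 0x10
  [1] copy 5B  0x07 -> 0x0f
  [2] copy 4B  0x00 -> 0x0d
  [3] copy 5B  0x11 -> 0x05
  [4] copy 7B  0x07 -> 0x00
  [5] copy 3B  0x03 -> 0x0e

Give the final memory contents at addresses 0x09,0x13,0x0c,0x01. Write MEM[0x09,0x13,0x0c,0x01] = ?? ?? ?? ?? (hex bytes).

D0: mem[0x10..0x14] <- [ec 33 24 23 93]
D1: mem[0x0f..0x13] <- [f1 c4 e8 ed ec]
D2: mem[0x0d..0x10] <- [e9 b1 fd 6c]
D3: mem[0x05..0x09] <- [e8 ed ec 93 14]
D4: mem[0x00..0x06] <- [ec 93 14 ed ec 33 e9]
D5: mem[0x0e..0x10] <- [ed ec 33]
query mem[0x09]=0x14, mem[0x13]=0xec, mem[0x0c]=0x33, mem[0x01]=0x93

MEM[0x09,0x13,0x0c,0x01] = 14 ec 33 93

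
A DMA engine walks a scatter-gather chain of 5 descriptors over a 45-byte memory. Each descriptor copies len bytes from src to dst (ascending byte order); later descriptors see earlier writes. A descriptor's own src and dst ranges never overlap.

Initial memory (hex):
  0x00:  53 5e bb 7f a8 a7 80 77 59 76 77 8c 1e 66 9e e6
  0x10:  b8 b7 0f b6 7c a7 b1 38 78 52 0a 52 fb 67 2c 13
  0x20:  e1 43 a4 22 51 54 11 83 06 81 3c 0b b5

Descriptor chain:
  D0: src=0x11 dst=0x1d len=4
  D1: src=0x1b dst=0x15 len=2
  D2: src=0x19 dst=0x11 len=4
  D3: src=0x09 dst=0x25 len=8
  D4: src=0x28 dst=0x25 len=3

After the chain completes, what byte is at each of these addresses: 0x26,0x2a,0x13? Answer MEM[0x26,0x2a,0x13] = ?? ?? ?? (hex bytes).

MEM[0x26,0x2a,0x13] = 66 9e 52

  after D0: wrote 4B at 0x1d = b70fb67c
  after D1: wrote 2B at 0x15 = 52fb
  after D2: wrote 4B at 0x11 = 520a52fb
  after D3: wrote 8B at 0x25 = 76778c1e669ee6b8
  after D4: wrote 3B at 0x25 = 1e669e
query mem[0x26]=0x66, mem[0x2a]=0x9e, mem[0x13]=0x52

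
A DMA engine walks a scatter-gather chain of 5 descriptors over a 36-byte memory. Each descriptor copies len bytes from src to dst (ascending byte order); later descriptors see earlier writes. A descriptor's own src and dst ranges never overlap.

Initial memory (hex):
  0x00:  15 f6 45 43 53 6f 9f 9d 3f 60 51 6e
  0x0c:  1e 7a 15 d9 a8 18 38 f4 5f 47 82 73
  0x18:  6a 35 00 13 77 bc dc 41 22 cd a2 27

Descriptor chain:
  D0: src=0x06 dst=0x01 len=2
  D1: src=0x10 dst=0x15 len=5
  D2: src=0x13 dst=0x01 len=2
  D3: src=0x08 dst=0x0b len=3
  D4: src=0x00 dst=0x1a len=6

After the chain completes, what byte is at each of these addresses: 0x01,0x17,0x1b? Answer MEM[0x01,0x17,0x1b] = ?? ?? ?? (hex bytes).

#0 dst[0x01+2] := {0x9f,0x9d}
#1 dst[0x15+5] := {0xa8,0x18,0x38,0xf4,0x5f}
#2 dst[0x01+2] := {0xf4,0x5f}
#3 dst[0x0b+3] := {0x3f,0x60,0x51}
#4 dst[0x1a+6] := {0x15,0xf4,0x5f,0x43,0x53,0x6f}
query mem[0x01]=0xf4, mem[0x17]=0x38, mem[0x1b]=0xf4

MEM[0x01,0x17,0x1b] = f4 38 f4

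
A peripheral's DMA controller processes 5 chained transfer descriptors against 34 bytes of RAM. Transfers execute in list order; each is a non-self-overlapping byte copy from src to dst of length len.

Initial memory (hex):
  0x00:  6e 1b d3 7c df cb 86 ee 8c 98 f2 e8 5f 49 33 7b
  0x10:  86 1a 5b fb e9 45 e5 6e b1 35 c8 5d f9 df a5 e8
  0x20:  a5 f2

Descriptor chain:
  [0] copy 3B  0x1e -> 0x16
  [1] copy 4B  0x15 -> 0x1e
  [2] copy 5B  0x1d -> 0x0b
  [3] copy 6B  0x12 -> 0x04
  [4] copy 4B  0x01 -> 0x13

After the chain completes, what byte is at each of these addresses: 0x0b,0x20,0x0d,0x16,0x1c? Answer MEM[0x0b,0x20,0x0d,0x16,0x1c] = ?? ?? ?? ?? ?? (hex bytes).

  after D0: wrote 3B at 0x16 = a5e8a5
  after D1: wrote 4B at 0x1e = 45a5e8a5
  after D2: wrote 5B at 0x0b = df45a5e8a5
  after D3: wrote 6B at 0x04 = 5bfbe945a5e8
  after D4: wrote 4B at 0x13 = 1bd37c5b
query mem[0x0b]=0xdf, mem[0x20]=0xe8, mem[0x0d]=0xa5, mem[0x16]=0x5b, mem[0x1c]=0xf9

MEM[0x0b,0x20,0x0d,0x16,0x1c] = df e8 a5 5b f9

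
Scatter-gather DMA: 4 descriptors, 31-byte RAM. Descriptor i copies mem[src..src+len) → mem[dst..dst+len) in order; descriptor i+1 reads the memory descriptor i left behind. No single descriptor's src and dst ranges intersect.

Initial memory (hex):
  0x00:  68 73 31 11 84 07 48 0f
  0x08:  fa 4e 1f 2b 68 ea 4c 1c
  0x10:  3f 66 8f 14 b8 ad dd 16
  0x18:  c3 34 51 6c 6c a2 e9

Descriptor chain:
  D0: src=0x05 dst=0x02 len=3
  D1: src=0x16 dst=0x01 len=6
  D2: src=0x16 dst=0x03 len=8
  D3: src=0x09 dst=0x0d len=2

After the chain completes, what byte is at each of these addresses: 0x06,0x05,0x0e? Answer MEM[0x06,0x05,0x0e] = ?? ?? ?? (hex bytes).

MEM[0x06,0x05,0x0e] = 34 c3 a2

#0 dst[0x02+3] := {0x07,0x48,0x0f}
#1 dst[0x01+6] := {0xdd,0x16,0xc3,0x34,0x51,0x6c}
#2 dst[0x03+8] := {0xdd,0x16,0xc3,0x34,0x51,0x6c,0x6c,0xa2}
#3 dst[0x0d+2] := {0x6c,0xa2}
query mem[0x06]=0x34, mem[0x05]=0xc3, mem[0x0e]=0xa2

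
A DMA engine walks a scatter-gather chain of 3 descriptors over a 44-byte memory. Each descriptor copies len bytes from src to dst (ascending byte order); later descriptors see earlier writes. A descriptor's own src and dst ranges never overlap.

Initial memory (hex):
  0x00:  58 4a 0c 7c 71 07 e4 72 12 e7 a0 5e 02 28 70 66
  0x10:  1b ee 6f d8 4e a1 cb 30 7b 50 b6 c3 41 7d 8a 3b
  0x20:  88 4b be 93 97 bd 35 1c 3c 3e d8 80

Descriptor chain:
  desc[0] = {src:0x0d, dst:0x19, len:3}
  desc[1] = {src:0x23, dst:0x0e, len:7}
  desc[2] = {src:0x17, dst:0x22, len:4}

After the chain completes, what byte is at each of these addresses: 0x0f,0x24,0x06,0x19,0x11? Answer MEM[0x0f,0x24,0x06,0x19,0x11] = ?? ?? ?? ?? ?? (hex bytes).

MEM[0x0f,0x24,0x06,0x19,0x11] = 97 28 e4 28 35

D0: mem[0x19..0x1b] <- [28 70 66]
D1: mem[0x0e..0x14] <- [93 97 bd 35 1c 3c 3e]
D2: mem[0x22..0x25] <- [30 7b 28 70]
query mem[0x0f]=0x97, mem[0x24]=0x28, mem[0x06]=0xe4, mem[0x19]=0x28, mem[0x11]=0x35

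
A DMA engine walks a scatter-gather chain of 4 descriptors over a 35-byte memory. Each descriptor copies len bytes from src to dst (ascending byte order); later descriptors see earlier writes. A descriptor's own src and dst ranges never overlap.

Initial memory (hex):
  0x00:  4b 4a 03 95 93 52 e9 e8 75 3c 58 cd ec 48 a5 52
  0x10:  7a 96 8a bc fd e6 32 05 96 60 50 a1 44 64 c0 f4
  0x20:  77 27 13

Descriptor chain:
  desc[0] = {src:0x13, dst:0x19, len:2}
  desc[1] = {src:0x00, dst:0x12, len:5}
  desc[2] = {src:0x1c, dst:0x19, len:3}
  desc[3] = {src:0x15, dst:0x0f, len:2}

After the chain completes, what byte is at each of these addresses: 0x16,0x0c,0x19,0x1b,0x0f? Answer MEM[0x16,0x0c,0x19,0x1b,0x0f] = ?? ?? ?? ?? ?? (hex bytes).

MEM[0x16,0x0c,0x19,0x1b,0x0f] = 93 ec 44 c0 95

  after D0: wrote 2B at 0x19 = bcfd
  after D1: wrote 5B at 0x12 = 4b4a039593
  after D2: wrote 3B at 0x19 = 4464c0
  after D3: wrote 2B at 0x0f = 9593
query mem[0x16]=0x93, mem[0x0c]=0xec, mem[0x19]=0x44, mem[0x1b]=0xc0, mem[0x0f]=0x95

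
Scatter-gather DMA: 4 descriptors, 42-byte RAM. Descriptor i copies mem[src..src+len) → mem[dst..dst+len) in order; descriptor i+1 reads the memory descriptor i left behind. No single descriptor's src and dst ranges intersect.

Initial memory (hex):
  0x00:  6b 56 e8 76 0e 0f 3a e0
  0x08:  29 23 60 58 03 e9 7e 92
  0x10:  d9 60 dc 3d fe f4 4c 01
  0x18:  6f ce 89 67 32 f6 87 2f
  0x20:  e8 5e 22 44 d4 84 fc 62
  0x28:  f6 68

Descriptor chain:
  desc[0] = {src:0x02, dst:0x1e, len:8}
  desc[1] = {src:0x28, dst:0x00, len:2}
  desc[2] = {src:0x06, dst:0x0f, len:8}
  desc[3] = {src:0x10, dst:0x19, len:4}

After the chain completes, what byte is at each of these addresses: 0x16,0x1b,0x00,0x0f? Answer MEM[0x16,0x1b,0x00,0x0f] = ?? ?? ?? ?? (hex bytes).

MEM[0x16,0x1b,0x00,0x0f] = e9 23 f6 3a

D0: mem[0x1e..0x25] <- [e8 76 0e 0f 3a e0 29 23]
D1: mem[0x00..0x01] <- [f6 68]
D2: mem[0x0f..0x16] <- [3a e0 29 23 60 58 03 e9]
D3: mem[0x19..0x1c] <- [e0 29 23 60]
query mem[0x16]=0xe9, mem[0x1b]=0x23, mem[0x00]=0xf6, mem[0x0f]=0x3a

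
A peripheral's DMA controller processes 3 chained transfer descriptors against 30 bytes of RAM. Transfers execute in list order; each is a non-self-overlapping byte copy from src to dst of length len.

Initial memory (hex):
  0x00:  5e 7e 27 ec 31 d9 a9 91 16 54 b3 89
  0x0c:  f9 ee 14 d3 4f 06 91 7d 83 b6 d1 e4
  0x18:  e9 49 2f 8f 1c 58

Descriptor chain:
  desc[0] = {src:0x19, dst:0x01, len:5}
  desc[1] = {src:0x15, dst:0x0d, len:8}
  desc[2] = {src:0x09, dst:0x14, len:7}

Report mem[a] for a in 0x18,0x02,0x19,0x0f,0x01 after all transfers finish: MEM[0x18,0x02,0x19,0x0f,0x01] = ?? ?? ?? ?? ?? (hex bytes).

[0] 0x19->0x01 len=5 : 49 2f 8f 1c 58
[1] 0x15->0x0d len=8 : b6 d1 e4 e9 49 2f 8f 1c
[2] 0x09->0x14 len=7 : 54 b3 89 f9 b6 d1 e4
query mem[0x18]=0xb6, mem[0x02]=0x2f, mem[0x19]=0xd1, mem[0x0f]=0xe4, mem[0x01]=0x49

MEM[0x18,0x02,0x19,0x0f,0x01] = b6 2f d1 e4 49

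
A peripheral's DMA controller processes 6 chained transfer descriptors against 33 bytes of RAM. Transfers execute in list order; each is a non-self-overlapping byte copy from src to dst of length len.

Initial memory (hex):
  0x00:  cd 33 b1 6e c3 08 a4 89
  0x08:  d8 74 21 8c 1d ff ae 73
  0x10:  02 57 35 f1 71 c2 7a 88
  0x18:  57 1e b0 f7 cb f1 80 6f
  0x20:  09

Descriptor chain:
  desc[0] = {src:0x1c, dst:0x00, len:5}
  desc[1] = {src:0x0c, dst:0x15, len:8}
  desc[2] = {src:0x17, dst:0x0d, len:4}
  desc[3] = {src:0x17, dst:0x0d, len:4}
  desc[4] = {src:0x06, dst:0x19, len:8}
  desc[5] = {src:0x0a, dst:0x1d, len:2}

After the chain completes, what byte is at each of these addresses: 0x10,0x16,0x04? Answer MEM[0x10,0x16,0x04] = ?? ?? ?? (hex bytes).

MEM[0x10,0x16,0x04] = 57 ff 09

D0: mem[0x00..0x04] <- [cb f1 80 6f 09]
D1: mem[0x15..0x1c] <- [1d ff ae 73 02 57 35 f1]
D2: mem[0x0d..0x10] <- [ae 73 02 57]
D3: mem[0x0d..0x10] <- [ae 73 02 57]
D4: mem[0x19..0x20] <- [a4 89 d8 74 21 8c 1d ae]
D5: mem[0x1d..0x1e] <- [21 8c]
query mem[0x10]=0x57, mem[0x16]=0xff, mem[0x04]=0x09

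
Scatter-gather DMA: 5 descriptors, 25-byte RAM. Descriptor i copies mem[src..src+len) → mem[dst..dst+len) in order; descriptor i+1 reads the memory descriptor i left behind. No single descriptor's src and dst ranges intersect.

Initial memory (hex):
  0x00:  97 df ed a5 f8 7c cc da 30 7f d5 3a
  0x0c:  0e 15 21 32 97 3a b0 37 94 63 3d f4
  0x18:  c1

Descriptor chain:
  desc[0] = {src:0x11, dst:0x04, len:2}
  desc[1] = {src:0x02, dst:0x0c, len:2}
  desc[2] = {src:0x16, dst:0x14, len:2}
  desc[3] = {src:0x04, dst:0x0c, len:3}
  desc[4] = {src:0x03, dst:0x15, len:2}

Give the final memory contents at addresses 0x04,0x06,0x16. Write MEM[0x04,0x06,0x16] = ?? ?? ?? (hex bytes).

MEM[0x04,0x06,0x16] = 3a cc 3a

D0: mem[0x04..0x05] <- [3a b0]
D1: mem[0x0c..0x0d] <- [ed a5]
D2: mem[0x14..0x15] <- [3d f4]
D3: mem[0x0c..0x0e] <- [3a b0 cc]
D4: mem[0x15..0x16] <- [a5 3a]
query mem[0x04]=0x3a, mem[0x06]=0xcc, mem[0x16]=0x3a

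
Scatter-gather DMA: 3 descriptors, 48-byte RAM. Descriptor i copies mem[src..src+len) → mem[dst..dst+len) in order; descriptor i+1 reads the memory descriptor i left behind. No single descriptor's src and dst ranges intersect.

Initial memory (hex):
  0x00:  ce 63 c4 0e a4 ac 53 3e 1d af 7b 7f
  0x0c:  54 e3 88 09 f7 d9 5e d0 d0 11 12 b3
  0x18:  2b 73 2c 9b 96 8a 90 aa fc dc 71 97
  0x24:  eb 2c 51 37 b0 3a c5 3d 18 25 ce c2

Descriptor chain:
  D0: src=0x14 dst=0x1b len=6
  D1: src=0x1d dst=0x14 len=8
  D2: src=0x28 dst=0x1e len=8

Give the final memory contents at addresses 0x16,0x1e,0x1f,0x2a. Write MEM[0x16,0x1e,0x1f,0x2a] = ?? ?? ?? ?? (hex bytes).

MEM[0x16,0x1e,0x1f,0x2a] = 2b b0 3a c5

  after D0: wrote 6B at 0x1b = d01112b32b73
  after D1: wrote 8B at 0x14 = 12b32b73dc7197eb
  after D2: wrote 8B at 0x1e = b03ac53d1825cec2
query mem[0x16]=0x2b, mem[0x1e]=0xb0, mem[0x1f]=0x3a, mem[0x2a]=0xc5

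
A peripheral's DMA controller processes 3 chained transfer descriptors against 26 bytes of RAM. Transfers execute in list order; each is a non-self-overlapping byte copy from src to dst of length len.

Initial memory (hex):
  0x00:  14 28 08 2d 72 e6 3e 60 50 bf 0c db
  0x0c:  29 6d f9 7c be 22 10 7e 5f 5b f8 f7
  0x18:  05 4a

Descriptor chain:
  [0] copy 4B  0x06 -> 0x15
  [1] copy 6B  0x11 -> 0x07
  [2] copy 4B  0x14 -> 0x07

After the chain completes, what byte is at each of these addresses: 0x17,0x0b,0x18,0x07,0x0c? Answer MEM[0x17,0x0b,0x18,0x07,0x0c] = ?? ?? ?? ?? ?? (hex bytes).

[0] 0x06->0x15 len=4 : 3e 60 50 bf
[1] 0x11->0x07 len=6 : 22 10 7e 5f 3e 60
[2] 0x14->0x07 len=4 : 5f 3e 60 50
query mem[0x17]=0x50, mem[0x0b]=0x3e, mem[0x18]=0xbf, mem[0x07]=0x5f, mem[0x0c]=0x60

MEM[0x17,0x0b,0x18,0x07,0x0c] = 50 3e bf 5f 60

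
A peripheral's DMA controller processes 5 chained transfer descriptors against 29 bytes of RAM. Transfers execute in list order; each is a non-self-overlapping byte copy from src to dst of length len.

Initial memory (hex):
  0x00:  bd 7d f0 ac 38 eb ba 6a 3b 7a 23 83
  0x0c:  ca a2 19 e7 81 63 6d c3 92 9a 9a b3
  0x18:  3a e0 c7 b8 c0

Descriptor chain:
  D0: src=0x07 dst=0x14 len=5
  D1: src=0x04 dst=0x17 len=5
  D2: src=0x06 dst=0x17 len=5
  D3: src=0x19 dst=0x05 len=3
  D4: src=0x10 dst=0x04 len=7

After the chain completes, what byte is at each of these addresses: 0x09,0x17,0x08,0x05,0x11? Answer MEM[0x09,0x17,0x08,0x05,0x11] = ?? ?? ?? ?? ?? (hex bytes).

MEM[0x09,0x17,0x08,0x05,0x11] = 3b ba 6a 63 63

[0] 0x07->0x14 len=5 : 6a 3b 7a 23 83
[1] 0x04->0x17 len=5 : 38 eb ba 6a 3b
[2] 0x06->0x17 len=5 : ba 6a 3b 7a 23
[3] 0x19->0x05 len=3 : 3b 7a 23
[4] 0x10->0x04 len=7 : 81 63 6d c3 6a 3b 7a
query mem[0x09]=0x3b, mem[0x17]=0xba, mem[0x08]=0x6a, mem[0x05]=0x63, mem[0x11]=0x63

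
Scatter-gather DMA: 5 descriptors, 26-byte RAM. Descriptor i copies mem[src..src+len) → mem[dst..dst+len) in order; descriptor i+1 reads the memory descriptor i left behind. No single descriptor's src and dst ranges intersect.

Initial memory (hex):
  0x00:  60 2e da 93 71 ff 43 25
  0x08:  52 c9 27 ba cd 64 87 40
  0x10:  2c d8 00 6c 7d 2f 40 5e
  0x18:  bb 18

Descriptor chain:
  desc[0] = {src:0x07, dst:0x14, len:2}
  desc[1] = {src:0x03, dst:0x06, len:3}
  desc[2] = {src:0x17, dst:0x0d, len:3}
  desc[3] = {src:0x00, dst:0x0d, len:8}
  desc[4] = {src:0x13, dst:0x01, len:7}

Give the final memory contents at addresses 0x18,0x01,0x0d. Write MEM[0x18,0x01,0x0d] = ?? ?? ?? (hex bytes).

  after D0: wrote 2B at 0x14 = 2552
  after D1: wrote 3B at 0x06 = 9371ff
  after D2: wrote 3B at 0x0d = 5ebb18
  after D3: wrote 8B at 0x0d = 602eda9371ff9371
  after D4: wrote 7B at 0x01 = 937152405ebb18
query mem[0x18]=0xbb, mem[0x01]=0x93, mem[0x0d]=0x60

MEM[0x18,0x01,0x0d] = bb 93 60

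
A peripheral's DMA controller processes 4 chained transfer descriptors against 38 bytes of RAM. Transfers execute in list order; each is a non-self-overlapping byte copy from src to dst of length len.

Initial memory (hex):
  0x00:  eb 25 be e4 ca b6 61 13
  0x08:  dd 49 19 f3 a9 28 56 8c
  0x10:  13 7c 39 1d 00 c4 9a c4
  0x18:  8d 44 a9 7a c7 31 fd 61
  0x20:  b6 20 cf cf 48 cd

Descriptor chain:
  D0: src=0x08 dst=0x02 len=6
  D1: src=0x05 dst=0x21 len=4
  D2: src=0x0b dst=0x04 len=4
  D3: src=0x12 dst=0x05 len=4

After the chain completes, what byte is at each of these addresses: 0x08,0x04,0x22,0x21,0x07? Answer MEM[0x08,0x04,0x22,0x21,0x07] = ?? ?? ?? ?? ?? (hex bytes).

  after D0: wrote 6B at 0x02 = dd4919f3a928
  after D1: wrote 4B at 0x21 = f3a928dd
  after D2: wrote 4B at 0x04 = f3a92856
  after D3: wrote 4B at 0x05 = 391d00c4
query mem[0x08]=0xc4, mem[0x04]=0xf3, mem[0x22]=0xa9, mem[0x21]=0xf3, mem[0x07]=0x00

MEM[0x08,0x04,0x22,0x21,0x07] = c4 f3 a9 f3 00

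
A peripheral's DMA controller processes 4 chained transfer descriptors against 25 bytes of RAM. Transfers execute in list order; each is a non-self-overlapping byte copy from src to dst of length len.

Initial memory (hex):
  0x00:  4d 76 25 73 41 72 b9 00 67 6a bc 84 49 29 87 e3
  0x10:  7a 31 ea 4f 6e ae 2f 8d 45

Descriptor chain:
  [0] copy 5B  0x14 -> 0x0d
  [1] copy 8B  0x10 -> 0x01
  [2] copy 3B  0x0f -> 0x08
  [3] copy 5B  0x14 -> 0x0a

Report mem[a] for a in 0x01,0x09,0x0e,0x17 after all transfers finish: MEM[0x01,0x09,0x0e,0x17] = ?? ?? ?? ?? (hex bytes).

MEM[0x01,0x09,0x0e,0x17] = 8d 8d 45 8d

#0 dst[0x0d+5] := {0x6e,0xae,0x2f,0x8d,0x45}
#1 dst[0x01+8] := {0x8d,0x45,0xea,0x4f,0x6e,0xae,0x2f,0x8d}
#2 dst[0x08+3] := {0x2f,0x8d,0x45}
#3 dst[0x0a+5] := {0x6e,0xae,0x2f,0x8d,0x45}
query mem[0x01]=0x8d, mem[0x09]=0x8d, mem[0x0e]=0x45, mem[0x17]=0x8d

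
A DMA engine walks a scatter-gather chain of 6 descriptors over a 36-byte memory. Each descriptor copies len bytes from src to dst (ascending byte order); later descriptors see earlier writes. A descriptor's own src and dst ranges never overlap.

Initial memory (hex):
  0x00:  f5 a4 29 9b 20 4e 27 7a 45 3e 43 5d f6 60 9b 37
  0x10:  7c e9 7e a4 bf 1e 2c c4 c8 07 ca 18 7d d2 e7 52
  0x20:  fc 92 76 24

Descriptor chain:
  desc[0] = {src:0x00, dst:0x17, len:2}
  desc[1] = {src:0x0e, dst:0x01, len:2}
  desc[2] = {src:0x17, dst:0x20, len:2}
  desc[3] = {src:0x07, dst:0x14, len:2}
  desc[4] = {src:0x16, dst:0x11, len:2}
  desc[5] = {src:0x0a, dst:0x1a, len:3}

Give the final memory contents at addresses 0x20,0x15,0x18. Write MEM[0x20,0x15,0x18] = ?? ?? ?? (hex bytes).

D0: mem[0x17..0x18] <- [f5 a4]
D1: mem[0x01..0x02] <- [9b 37]
D2: mem[0x20..0x21] <- [f5 a4]
D3: mem[0x14..0x15] <- [7a 45]
D4: mem[0x11..0x12] <- [2c f5]
D5: mem[0x1a..0x1c] <- [43 5d f6]
query mem[0x20]=0xf5, mem[0x15]=0x45, mem[0x18]=0xa4

MEM[0x20,0x15,0x18] = f5 45 a4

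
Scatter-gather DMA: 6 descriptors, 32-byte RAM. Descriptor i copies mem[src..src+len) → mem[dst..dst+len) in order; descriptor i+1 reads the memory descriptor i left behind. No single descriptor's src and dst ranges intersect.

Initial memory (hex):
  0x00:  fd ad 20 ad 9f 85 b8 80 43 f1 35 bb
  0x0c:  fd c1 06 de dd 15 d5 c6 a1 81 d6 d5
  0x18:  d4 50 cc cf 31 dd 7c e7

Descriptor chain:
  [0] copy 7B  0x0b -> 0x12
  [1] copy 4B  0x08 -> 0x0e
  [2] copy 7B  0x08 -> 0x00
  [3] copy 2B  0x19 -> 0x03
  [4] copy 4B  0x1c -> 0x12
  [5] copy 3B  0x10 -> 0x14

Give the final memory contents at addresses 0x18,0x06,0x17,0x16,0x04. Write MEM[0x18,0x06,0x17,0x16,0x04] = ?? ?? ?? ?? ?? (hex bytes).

MEM[0x18,0x06,0x17,0x16,0x04] = 15 43 dd 31 cc

  after D0: wrote 7B at 0x12 = bbfdc106dedd15
  after D1: wrote 4B at 0x0e = 43f135bb
  after D2: wrote 7B at 0x00 = 43f135bbfdc143
  after D3: wrote 2B at 0x03 = 50cc
  after D4: wrote 4B at 0x12 = 31dd7ce7
  after D5: wrote 3B at 0x14 = 35bb31
query mem[0x18]=0x15, mem[0x06]=0x43, mem[0x17]=0xdd, mem[0x16]=0x31, mem[0x04]=0xcc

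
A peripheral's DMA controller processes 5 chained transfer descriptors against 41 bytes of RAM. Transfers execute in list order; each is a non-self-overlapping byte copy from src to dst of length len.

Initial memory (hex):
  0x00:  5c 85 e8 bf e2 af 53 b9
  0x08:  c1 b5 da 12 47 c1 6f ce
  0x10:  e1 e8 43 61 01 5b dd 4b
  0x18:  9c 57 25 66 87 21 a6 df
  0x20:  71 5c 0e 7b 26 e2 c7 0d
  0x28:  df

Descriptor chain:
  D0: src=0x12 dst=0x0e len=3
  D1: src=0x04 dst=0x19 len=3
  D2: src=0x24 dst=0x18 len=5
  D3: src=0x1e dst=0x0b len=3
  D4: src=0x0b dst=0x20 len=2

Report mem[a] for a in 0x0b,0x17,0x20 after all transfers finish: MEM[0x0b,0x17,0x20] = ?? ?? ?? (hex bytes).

MEM[0x0b,0x17,0x20] = a6 4b a6

  after D0: wrote 3B at 0x0e = 436101
  after D1: wrote 3B at 0x19 = e2af53
  after D2: wrote 5B at 0x18 = 26e2c70ddf
  after D3: wrote 3B at 0x0b = a6df71
  after D4: wrote 2B at 0x20 = a6df
query mem[0x0b]=0xa6, mem[0x17]=0x4b, mem[0x20]=0xa6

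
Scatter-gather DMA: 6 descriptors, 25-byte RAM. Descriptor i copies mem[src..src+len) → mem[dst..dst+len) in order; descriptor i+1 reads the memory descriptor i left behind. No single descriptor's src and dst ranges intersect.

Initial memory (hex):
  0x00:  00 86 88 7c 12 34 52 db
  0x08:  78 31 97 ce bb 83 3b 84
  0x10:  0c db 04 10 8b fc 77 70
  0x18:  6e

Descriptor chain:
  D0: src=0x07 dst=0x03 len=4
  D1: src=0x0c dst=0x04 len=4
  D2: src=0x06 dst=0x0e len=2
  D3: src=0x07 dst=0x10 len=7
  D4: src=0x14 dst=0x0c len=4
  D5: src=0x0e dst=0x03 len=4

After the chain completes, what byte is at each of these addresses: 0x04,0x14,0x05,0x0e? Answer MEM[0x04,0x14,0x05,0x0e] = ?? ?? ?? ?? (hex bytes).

MEM[0x04,0x14,0x05,0x0e] = 70 ce 84 83

[0] 0x07->0x03 len=4 : db 78 31 97
[1] 0x0c->0x04 len=4 : bb 83 3b 84
[2] 0x06->0x0e len=2 : 3b 84
[3] 0x07->0x10 len=7 : 84 78 31 97 ce bb 83
[4] 0x14->0x0c len=4 : ce bb 83 70
[5] 0x0e->0x03 len=4 : 83 70 84 78
query mem[0x04]=0x70, mem[0x14]=0xce, mem[0x05]=0x84, mem[0x0e]=0x83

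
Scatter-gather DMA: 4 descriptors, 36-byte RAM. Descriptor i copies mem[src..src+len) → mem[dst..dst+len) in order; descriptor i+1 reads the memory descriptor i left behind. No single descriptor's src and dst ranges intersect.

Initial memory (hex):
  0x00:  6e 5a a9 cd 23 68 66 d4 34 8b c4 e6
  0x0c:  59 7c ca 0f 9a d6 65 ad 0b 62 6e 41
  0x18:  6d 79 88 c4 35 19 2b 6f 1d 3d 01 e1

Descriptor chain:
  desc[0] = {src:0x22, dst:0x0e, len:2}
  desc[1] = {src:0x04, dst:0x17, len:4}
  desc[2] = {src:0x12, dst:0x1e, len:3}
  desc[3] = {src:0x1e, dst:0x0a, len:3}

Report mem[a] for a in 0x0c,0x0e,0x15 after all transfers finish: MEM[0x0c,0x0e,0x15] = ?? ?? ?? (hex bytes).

[0] 0x22->0x0e len=2 : 01 e1
[1] 0x04->0x17 len=4 : 23 68 66 d4
[2] 0x12->0x1e len=3 : 65 ad 0b
[3] 0x1e->0x0a len=3 : 65 ad 0b
query mem[0x0c]=0x0b, mem[0x0e]=0x01, mem[0x15]=0x62

MEM[0x0c,0x0e,0x15] = 0b 01 62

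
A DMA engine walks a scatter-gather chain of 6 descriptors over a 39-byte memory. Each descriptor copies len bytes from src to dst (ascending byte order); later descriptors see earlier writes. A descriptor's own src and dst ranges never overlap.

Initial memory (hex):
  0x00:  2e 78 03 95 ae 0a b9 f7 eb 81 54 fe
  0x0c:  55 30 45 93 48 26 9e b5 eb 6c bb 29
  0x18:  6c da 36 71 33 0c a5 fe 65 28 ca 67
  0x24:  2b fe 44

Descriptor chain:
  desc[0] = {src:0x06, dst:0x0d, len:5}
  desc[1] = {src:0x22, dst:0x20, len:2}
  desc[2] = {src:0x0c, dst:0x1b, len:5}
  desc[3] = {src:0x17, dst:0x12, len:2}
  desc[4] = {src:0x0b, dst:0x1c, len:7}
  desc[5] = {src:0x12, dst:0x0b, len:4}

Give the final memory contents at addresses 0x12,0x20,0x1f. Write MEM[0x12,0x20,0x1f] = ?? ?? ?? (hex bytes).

  after D0: wrote 5B at 0x0d = b9f7eb8154
  after D1: wrote 2B at 0x20 = ca67
  after D2: wrote 5B at 0x1b = 55b9f7eb81
  after D3: wrote 2B at 0x12 = 296c
  after D4: wrote 7B at 0x1c = fe55b9f7eb8154
  after D5: wrote 4B at 0x0b = 296ceb6c
query mem[0x12]=0x29, mem[0x20]=0xeb, mem[0x1f]=0xf7

MEM[0x12,0x20,0x1f] = 29 eb f7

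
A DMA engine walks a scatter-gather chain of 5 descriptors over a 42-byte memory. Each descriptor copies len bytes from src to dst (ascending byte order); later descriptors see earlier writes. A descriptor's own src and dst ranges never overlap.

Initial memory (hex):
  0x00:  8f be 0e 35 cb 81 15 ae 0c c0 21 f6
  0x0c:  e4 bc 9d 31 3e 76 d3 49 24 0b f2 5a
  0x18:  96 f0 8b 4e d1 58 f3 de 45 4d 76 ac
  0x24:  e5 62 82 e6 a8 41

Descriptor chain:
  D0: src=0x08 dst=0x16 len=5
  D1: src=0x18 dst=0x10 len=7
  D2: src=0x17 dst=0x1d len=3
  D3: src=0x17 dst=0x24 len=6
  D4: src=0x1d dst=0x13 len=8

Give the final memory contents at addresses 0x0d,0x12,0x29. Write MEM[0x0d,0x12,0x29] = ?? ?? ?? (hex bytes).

D0: mem[0x16..0x1a] <- [0c c0 21 f6 e4]
D1: mem[0x10..0x16] <- [21 f6 e4 4e d1 58 f3]
D2: mem[0x1d..0x1f] <- [c0 21 f6]
D3: mem[0x24..0x29] <- [c0 21 f6 e4 4e d1]
D4: mem[0x13..0x1a] <- [c0 21 f6 45 4d 76 ac c0]
query mem[0x0d]=0xbc, mem[0x12]=0xe4, mem[0x29]=0xd1

MEM[0x0d,0x12,0x29] = bc e4 d1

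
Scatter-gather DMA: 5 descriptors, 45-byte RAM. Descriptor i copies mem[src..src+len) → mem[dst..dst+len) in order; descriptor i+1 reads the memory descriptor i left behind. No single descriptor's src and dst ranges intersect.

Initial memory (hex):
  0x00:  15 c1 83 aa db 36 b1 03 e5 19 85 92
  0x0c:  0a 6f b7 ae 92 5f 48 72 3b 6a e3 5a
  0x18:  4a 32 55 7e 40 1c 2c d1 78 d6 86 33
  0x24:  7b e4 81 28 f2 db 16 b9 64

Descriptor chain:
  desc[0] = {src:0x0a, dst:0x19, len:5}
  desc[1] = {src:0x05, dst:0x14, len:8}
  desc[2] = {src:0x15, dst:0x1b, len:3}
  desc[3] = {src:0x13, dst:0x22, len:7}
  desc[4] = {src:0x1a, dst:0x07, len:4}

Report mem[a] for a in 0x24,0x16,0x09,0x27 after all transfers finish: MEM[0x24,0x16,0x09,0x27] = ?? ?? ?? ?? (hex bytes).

#0 dst[0x19+5] := {0x85,0x92,0x0a,0x6f,0xb7}
#1 dst[0x14+8] := {0x36,0xb1,0x03,0xe5,0x19,0x85,0x92,0x0a}
#2 dst[0x1b+3] := {0xb1,0x03,0xe5}
#3 dst[0x22+7] := {0x72,0x36,0xb1,0x03,0xe5,0x19,0x85}
#4 dst[0x07+4] := {0x92,0xb1,0x03,0xe5}
query mem[0x24]=0xb1, mem[0x16]=0x03, mem[0x09]=0x03, mem[0x27]=0x19

MEM[0x24,0x16,0x09,0x27] = b1 03 03 19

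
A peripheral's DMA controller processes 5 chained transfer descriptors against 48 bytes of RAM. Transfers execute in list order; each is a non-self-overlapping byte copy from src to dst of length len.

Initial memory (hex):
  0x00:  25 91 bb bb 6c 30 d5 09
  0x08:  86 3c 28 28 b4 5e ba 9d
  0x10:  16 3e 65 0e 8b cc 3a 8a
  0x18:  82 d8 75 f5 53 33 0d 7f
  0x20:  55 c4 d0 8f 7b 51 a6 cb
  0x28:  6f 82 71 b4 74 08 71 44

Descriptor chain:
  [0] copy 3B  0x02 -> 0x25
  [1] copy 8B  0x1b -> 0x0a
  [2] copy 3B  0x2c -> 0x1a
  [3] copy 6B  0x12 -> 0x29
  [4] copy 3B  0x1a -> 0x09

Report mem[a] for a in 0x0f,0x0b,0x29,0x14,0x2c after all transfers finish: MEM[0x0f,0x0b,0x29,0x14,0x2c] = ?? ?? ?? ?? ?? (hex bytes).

MEM[0x0f,0x0b,0x29,0x14,0x2c] = 55 71 65 8b cc

D0: mem[0x25..0x27] <- [bb bb 6c]
D1: mem[0x0a..0x11] <- [f5 53 33 0d 7f 55 c4 d0]
D2: mem[0x1a..0x1c] <- [74 08 71]
D3: mem[0x29..0x2e] <- [65 0e 8b cc 3a 8a]
D4: mem[0x09..0x0b] <- [74 08 71]
query mem[0x0f]=0x55, mem[0x0b]=0x71, mem[0x29]=0x65, mem[0x14]=0x8b, mem[0x2c]=0xcc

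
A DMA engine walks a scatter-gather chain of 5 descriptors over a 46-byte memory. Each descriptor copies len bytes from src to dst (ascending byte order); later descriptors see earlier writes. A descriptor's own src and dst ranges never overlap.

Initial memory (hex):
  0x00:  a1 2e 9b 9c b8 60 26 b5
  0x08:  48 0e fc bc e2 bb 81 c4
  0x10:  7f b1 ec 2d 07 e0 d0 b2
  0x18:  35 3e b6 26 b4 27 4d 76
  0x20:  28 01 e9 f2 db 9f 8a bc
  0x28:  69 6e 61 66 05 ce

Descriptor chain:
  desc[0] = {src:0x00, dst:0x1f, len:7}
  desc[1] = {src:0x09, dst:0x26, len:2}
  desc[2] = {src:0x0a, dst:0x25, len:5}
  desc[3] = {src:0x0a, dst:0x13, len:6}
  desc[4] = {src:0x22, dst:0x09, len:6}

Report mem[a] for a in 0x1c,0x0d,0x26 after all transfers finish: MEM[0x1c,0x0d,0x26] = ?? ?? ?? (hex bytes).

MEM[0x1c,0x0d,0x26] = b4 bc bc

[0] 0x00->0x1f len=7 : a1 2e 9b 9c b8 60 26
[1] 0x09->0x26 len=2 : 0e fc
[2] 0x0a->0x25 len=5 : fc bc e2 bb 81
[3] 0x0a->0x13 len=6 : fc bc e2 bb 81 c4
[4] 0x22->0x09 len=6 : 9c b8 60 fc bc e2
query mem[0x1c]=0xb4, mem[0x0d]=0xbc, mem[0x26]=0xbc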